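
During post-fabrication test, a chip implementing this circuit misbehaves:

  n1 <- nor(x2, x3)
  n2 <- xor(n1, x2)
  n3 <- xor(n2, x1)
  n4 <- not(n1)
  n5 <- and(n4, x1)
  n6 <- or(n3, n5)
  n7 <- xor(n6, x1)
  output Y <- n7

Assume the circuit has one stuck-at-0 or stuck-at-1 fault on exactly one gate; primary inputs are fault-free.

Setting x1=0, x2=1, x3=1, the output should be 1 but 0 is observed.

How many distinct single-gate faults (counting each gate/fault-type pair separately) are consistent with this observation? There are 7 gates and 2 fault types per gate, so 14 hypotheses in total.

5

Fault-free: n1=0, n2=1, n3=1, n4=1, n5=0, n6=1, n7=1 → 1. Observed 0.
  n1 stuck-at-0: output 1 ✗
  n1 stuck-at-1: output 0 ✓
  n2 stuck-at-0: output 0 ✓
  n2 stuck-at-1: output 1 ✗
  n3 stuck-at-0: output 0 ✓
  n3 stuck-at-1: output 1 ✗
  n4 stuck-at-0: output 1 ✗
  n4 stuck-at-1: output 1 ✗
  n5 stuck-at-0: output 1 ✗
  n5 stuck-at-1: output 1 ✗
  n6 stuck-at-0: output 0 ✓
  n6 stuck-at-1: output 1 ✗
  n7 stuck-at-0: output 0 ✓
  n7 stuck-at-1: output 1 ✗
Consistent faults: {n1 stuck-at-1, n2 stuck-at-0, n3 stuck-at-0, n6 stuck-at-0, n7 stuck-at-0} — 5 in all.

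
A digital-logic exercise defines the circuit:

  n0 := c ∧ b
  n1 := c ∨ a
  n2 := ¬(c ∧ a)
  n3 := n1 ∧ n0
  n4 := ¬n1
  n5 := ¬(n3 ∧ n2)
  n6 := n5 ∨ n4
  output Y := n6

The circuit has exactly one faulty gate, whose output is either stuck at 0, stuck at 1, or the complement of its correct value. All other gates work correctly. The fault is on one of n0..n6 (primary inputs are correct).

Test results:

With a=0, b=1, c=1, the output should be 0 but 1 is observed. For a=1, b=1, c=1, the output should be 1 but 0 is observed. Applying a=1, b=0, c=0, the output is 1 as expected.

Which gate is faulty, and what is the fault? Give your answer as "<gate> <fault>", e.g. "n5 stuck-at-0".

Fault-free values for test 1 (a=0, b=1, c=1): n0=1, n1=1, n2=1, n3=1, n4=0, n5=0, n6=0, giving Y=0. Observed 1.
Test 1: faults giving observed 1 are {n0 stuck-at-0, n0 inverted output, n1 stuck-at-0, n1 inverted output, n2 stuck-at-0, n2 inverted output, n3 stuck-at-0, n3 inverted output, n4 stuck-at-1, n4 inverted output, n5 stuck-at-1, n5 inverted output, n6 stuck-at-1, n6 inverted output}.
Test 2 (a=1, b=1, c=1): fault-free n0=1, n1=1, n2=0, n3=1, n4=0, n5=1, n6=1 → 1; observed 0. Eliminates n0 stuck-at-0, n0 inverted output, n1 stuck-at-0, n1 inverted output, n2 stuck-at-0, n3 stuck-at-0, n3 inverted output, n4 stuck-at-1, n4 inverted output, n5 stuck-at-1, n6 stuck-at-1.
Test 3 (a=1, b=0, c=0): fault-free n0=0, n1=1, n2=1, n3=0, n4=0, n5=1, n6=1 → 1; observed 1. Eliminates n5 inverted output, n6 inverted output.
Only n2 inverted output is consistent with every test.

n2 inverted output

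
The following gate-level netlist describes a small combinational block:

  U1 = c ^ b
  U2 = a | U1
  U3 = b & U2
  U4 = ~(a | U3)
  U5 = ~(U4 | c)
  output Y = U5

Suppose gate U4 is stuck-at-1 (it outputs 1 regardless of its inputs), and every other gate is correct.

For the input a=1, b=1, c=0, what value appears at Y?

0

Propagate with U4 forced: U1=1, U2=1, U3=1, U4=1 [stuck-at-1], U5=0.
So Y = 0. (Without the fault it would be 1.)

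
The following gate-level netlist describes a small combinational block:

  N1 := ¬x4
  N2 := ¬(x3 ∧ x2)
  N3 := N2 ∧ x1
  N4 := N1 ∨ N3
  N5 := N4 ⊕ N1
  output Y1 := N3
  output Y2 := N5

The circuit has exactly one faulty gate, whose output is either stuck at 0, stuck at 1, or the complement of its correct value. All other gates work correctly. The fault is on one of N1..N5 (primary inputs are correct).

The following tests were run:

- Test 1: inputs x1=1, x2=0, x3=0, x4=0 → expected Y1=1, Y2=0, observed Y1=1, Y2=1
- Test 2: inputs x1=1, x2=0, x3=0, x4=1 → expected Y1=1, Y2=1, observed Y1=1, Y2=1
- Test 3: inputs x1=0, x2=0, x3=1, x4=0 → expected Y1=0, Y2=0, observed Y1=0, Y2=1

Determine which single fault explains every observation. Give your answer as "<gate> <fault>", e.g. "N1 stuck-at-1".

Fault-free values for test 1 (x1=1, x2=0, x3=0, x4=0): N1=1, N2=1, N3=1, N4=1, N5=0, giving Y1=1, Y2=0. Observed Y1=1, Y2=1.
Test 1: faults giving observed Y1=1, Y2=1 are {N1 stuck-at-0, N1 inverted output, N4 stuck-at-0, N4 inverted output, N5 stuck-at-1, N5 inverted output}.
Test 2 (x1=1, x2=0, x3=0, x4=1): fault-free N1=0, N2=1, N3=1, N4=1, N5=1 → Y1=1, Y2=1; observed Y1=1, Y2=1. Eliminates N1 inverted output, N4 stuck-at-0, N4 inverted output, N5 inverted output.
Test 3 (x1=0, x2=0, x3=1, x4=0): fault-free N1=1, N2=1, N3=0, N4=1, N5=0 → Y1=0, Y2=0; observed Y1=0, Y2=1. Eliminates N1 stuck-at-0.
Only N5 stuck-at-1 is consistent with every test.

N5 stuck-at-1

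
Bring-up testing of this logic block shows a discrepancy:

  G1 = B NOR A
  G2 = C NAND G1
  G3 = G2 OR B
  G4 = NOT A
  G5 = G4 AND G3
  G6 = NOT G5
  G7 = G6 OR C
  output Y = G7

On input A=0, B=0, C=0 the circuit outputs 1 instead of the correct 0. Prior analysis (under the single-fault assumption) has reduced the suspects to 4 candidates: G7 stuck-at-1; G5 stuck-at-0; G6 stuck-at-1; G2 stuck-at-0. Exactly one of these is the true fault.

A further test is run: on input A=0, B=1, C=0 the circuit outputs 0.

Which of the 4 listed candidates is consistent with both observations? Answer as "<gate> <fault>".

G2 stuck-at-0

Evaluate each candidate on input A=0, B=1, C=0:
  G7 stuck-at-1: G1=0, G2=1, G3=1, G4=1, G5=1, G6=0, G7=1 [stuck-at-1] → 1 — eliminated
  G5 stuck-at-0: G1=0, G2=1, G3=1, G4=1, G5=0 [stuck-at-0], G6=1, G7=1 → 1 — eliminated
  G6 stuck-at-1: G1=0, G2=1, G3=1, G4=1, G5=1, G6=1 [stuck-at-1], G7=1 → 1 — eliminated
  G2 stuck-at-0: G1=0, G2=0 [stuck-at-0], G3=1, G4=1, G5=1, G6=0, G7=0 → 0 — matches
Only G2 stuck-at-0 reproduces the observed 0.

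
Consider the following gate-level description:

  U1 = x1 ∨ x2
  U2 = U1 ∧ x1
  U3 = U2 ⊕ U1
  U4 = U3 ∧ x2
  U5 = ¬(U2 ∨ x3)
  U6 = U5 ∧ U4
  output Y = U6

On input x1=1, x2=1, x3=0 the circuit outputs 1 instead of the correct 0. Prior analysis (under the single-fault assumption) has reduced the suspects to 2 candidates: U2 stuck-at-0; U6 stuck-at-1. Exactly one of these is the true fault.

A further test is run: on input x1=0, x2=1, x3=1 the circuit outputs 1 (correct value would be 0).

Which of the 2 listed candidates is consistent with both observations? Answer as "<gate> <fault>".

U6 stuck-at-1

Evaluate each candidate on input x1=0, x2=1, x3=1:
  U2 stuck-at-0: U1=1, U2=0 [stuck-at-0], U3=1, U4=1, U5=0, U6=0 → 0 — eliminated
  U6 stuck-at-1: U1=1, U2=0, U3=1, U4=1, U5=0, U6=1 [stuck-at-1] → 1 — matches
Only U6 stuck-at-1 reproduces the observed 1.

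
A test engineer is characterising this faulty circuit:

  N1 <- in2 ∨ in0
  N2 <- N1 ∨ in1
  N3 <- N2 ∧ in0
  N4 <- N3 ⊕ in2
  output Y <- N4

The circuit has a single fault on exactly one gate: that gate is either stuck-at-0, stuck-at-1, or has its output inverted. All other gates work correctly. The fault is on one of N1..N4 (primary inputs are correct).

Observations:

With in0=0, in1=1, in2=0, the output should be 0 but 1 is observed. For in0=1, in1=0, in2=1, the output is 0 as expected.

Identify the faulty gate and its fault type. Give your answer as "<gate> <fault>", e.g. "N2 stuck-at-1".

N3 stuck-at-1

Fault-free values for test 1 (in0=0, in1=1, in2=0): N1=0, N2=1, N3=0, N4=0, giving Y=0. Observed 1.
Test 1: faults giving observed 1 are {N3 stuck-at-1, N3 inverted output, N4 stuck-at-1, N4 inverted output}.
Test 2 (in0=1, in1=0, in2=1): fault-free N1=1, N2=1, N3=1, N4=0 → 0; observed 0. Eliminates N3 inverted output, N4 stuck-at-1, N4 inverted output.
Only N3 stuck-at-1 is consistent with every test.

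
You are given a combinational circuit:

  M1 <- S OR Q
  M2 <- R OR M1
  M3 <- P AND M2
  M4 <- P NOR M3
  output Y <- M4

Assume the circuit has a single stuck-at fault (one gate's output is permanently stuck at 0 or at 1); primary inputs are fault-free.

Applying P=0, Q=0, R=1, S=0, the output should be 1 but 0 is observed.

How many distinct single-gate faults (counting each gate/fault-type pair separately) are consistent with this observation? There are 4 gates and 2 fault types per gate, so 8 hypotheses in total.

Fault-free: M1=0, M2=1, M3=0, M4=1 → 1. Observed 0.
  M1 stuck-at-0: output 1 ✗
  M1 stuck-at-1: output 1 ✗
  M2 stuck-at-0: output 1 ✗
  M2 stuck-at-1: output 1 ✗
  M3 stuck-at-0: output 1 ✗
  M3 stuck-at-1: output 0 ✓
  M4 stuck-at-0: output 0 ✓
  M4 stuck-at-1: output 1 ✗
Consistent faults: {M3 stuck-at-1, M4 stuck-at-0} — 2 in all.

2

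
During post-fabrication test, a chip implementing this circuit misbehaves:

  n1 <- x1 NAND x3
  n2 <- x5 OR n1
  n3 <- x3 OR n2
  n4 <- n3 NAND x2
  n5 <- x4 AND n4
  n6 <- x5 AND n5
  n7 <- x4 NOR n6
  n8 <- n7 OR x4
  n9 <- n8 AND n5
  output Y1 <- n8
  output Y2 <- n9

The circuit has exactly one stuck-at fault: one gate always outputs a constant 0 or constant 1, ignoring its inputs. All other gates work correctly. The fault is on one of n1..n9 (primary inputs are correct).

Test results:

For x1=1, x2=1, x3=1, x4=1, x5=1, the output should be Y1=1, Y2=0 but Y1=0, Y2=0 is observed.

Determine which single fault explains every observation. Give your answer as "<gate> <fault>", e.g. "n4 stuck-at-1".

n8 stuck-at-0

Fault-free values for test 1 (x1=1, x2=1, x3=1, x4=1, x5=1): n1=0, n2=1, n3=1, n4=0, n5=0, n6=0, n7=0, n8=1, n9=0, giving Y1=1, Y2=0. Observed Y1=0, Y2=0.
Test 1: faults giving observed Y1=0, Y2=0 are {n8 stuck-at-0}.
Only n8 stuck-at-0 is consistent with every test.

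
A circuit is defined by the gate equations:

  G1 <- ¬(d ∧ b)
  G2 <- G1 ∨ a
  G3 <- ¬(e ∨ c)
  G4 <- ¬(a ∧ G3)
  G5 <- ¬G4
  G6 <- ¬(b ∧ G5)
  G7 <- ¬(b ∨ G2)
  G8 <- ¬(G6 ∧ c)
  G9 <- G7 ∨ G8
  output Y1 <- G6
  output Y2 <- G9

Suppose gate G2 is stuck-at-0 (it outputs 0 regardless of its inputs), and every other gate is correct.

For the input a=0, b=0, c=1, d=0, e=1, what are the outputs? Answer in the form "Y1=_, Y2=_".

Propagate with G2 forced: G1=1, G2=0 [stuck-at-0], G3=0, G4=1, G5=0, G6=1, G7=1, G8=0, G9=1.
So the outputs are Y1=1, Y2=1. (Without the fault they would be Y1=1, Y2=0.)

Y1=1, Y2=1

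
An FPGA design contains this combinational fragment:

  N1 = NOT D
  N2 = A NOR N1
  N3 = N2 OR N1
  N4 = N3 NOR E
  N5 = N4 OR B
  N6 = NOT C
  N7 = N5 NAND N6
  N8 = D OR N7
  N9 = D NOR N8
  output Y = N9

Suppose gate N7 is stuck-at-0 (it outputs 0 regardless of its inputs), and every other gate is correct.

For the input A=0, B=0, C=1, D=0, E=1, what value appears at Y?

Propagate with N7 forced: N1=1, N2=0, N3=1, N4=0, N5=0, N6=0, N7=0 [stuck-at-0], N8=0, N9=1.
So Y = 1. (Without the fault it would be 0.)

1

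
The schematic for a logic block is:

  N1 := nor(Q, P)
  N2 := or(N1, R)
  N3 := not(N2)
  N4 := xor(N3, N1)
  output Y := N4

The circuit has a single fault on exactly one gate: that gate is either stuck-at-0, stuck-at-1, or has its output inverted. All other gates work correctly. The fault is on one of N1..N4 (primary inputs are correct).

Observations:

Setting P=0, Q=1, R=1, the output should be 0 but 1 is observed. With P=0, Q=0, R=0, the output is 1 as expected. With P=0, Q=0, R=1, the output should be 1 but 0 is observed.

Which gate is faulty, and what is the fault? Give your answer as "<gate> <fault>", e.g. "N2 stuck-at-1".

Fault-free values for test 1 (P=0, Q=1, R=1): N1=0, N2=1, N3=0, N4=0, giving Y=0. Observed 1.
Test 1: faults giving observed 1 are {N1 stuck-at-1, N1 inverted output, N2 stuck-at-0, N2 inverted output, N3 stuck-at-1, N3 inverted output, N4 stuck-at-1, N4 inverted output}.
Test 2 (P=0, Q=0, R=0): fault-free N1=1, N2=1, N3=0, N4=1 → 1; observed 1. Eliminates N2 stuck-at-0, N2 inverted output, N3 stuck-at-1, N3 inverted output, N4 inverted output.
Test 3 (P=0, Q=0, R=1): fault-free N1=1, N2=1, N3=0, N4=1 → 1; observed 0. Eliminates N1 stuck-at-1, N4 stuck-at-1.
Only N1 inverted output is consistent with every test.

N1 inverted output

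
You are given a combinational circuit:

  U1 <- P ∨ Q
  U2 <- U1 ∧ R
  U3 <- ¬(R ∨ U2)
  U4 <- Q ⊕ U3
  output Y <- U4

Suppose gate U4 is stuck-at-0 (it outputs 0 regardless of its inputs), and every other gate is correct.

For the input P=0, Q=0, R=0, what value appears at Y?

0

Propagate with U4 forced: U1=0, U2=0, U3=1, U4=0 [stuck-at-0].
So Y = 0. (Without the fault it would be 1.)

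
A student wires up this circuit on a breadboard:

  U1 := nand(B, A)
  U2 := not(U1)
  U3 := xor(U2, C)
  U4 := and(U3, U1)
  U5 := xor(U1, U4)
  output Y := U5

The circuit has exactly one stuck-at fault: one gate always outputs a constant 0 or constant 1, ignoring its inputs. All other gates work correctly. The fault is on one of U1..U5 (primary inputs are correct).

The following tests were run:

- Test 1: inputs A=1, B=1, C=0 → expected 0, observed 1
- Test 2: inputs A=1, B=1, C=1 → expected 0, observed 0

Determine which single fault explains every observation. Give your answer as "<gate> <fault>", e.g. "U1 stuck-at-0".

U1 stuck-at-1

Fault-free values for test 1 (A=1, B=1, C=0): U1=0, U2=1, U3=1, U4=0, U5=0, giving Y=0. Observed 1.
Test 1: faults giving observed 1 are {U1 stuck-at-1, U4 stuck-at-1, U5 stuck-at-1}.
Test 2 (A=1, B=1, C=1): fault-free U1=0, U2=1, U3=0, U4=0, U5=0 → 0; observed 0. Eliminates U4 stuck-at-1, U5 stuck-at-1.
Only U1 stuck-at-1 is consistent with every test.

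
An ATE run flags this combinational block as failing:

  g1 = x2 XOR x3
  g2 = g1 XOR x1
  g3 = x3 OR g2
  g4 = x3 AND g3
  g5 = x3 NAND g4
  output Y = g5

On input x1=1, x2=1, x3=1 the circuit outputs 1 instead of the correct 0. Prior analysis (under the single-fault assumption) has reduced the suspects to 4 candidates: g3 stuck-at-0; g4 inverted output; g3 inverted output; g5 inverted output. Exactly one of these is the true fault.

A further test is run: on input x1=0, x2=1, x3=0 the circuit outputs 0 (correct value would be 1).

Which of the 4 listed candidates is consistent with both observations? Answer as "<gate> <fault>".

Evaluate each candidate on input x1=0, x2=1, x3=0:
  g3 stuck-at-0: g1=1, g2=1, g3=0 [stuck-at-0], g4=0, g5=1 → 1 — eliminated
  g4 inverted output: g1=1, g2=1, g3=1, g4=1 [inverted output], g5=1 → 1 — eliminated
  g3 inverted output: g1=1, g2=1, g3=0 [inverted output], g4=0, g5=1 → 1 — eliminated
  g5 inverted output: g1=1, g2=1, g3=1, g4=0, g5=0 [inverted output] → 0 — matches
Only g5 inverted output reproduces the observed 0.

g5 inverted output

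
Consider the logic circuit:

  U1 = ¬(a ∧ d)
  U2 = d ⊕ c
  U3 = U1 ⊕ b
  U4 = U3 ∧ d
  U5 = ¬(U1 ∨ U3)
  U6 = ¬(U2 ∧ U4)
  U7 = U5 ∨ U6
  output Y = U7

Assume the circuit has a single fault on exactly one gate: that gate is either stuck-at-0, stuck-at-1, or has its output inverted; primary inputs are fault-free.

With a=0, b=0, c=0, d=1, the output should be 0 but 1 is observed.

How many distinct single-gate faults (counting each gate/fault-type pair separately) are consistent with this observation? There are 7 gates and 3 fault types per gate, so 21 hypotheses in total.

Fault-free: U1=1, U2=1, U3=1, U4=1, U5=0, U6=0, U7=0 → 0. Observed 1.
  U1: stuck-at-0, inverted output ✓; others ✗
  U2: stuck-at-0, inverted output ✓; others ✗
  U3: stuck-at-0, inverted output ✓; others ✗
  U4: stuck-at-0, inverted output ✓; others ✗
  U5: stuck-at-1, inverted output ✓; others ✗
  U6: stuck-at-1, inverted output ✓; others ✗
  U7: stuck-at-1, inverted output ✓; others ✗
Consistent faults: {U1 stuck-at-0, U1 inverted output, U2 stuck-at-0, U2 inverted output, U3 stuck-at-0, U3 inverted output, U4 stuck-at-0, U4 inverted output, U5 stuck-at-1, U5 inverted output, U6 stuck-at-1, U6 inverted output, U7 stuck-at-1, U7 inverted output} — 14 in all.

14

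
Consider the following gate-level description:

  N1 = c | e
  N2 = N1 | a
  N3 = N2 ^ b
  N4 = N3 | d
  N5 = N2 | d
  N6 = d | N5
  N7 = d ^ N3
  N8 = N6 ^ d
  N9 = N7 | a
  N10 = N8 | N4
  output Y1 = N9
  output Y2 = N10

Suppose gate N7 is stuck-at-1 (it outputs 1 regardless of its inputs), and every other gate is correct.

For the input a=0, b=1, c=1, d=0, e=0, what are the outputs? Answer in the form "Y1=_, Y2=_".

Propagate with N7 forced: N1=1, N2=1, N3=0, N4=0, N5=1, N6=1, N7=1 [stuck-at-1], N8=1, N9=1, N10=1.
So the outputs are Y1=1, Y2=1. (Without the fault they would be Y1=0, Y2=1.)

Y1=1, Y2=1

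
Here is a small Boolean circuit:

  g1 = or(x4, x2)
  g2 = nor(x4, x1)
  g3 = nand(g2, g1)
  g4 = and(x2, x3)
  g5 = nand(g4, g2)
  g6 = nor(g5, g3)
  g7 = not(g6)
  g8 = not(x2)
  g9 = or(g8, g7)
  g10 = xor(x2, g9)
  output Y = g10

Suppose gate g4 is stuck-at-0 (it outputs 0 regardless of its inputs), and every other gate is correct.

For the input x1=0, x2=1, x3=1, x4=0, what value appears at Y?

0

Propagate with g4 forced: g1=1, g2=1, g3=0, g4=0 [stuck-at-0], g5=1, g6=0, g7=1, g8=0, g9=1, g10=0.
So Y = 0. (Without the fault it would be 1.)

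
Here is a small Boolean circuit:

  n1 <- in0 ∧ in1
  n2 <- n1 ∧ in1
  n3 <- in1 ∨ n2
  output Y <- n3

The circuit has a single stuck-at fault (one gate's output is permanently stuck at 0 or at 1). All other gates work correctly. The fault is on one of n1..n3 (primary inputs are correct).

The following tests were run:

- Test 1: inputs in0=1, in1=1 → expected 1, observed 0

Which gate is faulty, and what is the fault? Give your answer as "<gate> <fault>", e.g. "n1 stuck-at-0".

Fault-free values for test 1 (in0=1, in1=1): n1=1, n2=1, n3=1, giving Y=1. Observed 0.
Test 1: faults giving observed 0 are {n3 stuck-at-0}.
Only n3 stuck-at-0 is consistent with every test.

n3 stuck-at-0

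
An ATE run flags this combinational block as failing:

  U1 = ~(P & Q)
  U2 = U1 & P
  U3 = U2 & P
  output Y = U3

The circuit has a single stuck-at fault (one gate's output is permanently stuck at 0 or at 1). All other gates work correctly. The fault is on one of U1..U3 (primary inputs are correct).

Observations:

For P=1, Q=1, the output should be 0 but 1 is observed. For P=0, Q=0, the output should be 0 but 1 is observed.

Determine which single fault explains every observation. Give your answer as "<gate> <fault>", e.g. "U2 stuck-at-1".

Fault-free values for test 1 (P=1, Q=1): U1=0, U2=0, U3=0, giving Y=0. Observed 1.
Test 1: faults giving observed 1 are {U1 stuck-at-1, U2 stuck-at-1, U3 stuck-at-1}.
Test 2 (P=0, Q=0): fault-free U1=1, U2=0, U3=0 → 0; observed 1. Eliminates U1 stuck-at-1, U2 stuck-at-1.
Only U3 stuck-at-1 is consistent with every test.

U3 stuck-at-1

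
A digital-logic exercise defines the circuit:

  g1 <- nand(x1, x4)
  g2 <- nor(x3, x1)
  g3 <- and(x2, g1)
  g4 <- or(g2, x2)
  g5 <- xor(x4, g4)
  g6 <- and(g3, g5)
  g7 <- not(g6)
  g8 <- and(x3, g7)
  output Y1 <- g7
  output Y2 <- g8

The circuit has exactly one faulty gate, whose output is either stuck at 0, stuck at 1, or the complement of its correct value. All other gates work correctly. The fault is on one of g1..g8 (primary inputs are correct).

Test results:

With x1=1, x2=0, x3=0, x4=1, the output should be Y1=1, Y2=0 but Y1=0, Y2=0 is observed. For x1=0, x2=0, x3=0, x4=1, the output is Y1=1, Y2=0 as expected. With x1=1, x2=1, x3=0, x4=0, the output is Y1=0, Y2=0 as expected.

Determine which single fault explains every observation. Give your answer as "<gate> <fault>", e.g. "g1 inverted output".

Fault-free values for test 1 (x1=1, x2=0, x3=0, x4=1): g1=0, g2=0, g3=0, g4=0, g5=1, g6=0, g7=1, g8=0, giving Y1=1, Y2=0. Observed Y1=0, Y2=0.
Test 1: faults giving observed Y1=0, Y2=0 are {g3 stuck-at-1, g3 inverted output, g6 stuck-at-1, g6 inverted output, g7 stuck-at-0, g7 inverted output}.
Test 2 (x1=0, x2=0, x3=0, x4=1): fault-free g1=1, g2=1, g3=0, g4=1, g5=0, g6=0, g7=1, g8=0 → Y1=1, Y2=0; observed Y1=1, Y2=0. Eliminates g6 stuck-at-1, g6 inverted output, g7 stuck-at-0, g7 inverted output.
Test 3 (x1=1, x2=1, x3=0, x4=0): fault-free g1=1, g2=0, g3=1, g4=1, g5=1, g6=1, g7=0, g8=0 → Y1=0, Y2=0; observed Y1=0, Y2=0. Eliminates g3 inverted output.
Only g3 stuck-at-1 is consistent with every test.

g3 stuck-at-1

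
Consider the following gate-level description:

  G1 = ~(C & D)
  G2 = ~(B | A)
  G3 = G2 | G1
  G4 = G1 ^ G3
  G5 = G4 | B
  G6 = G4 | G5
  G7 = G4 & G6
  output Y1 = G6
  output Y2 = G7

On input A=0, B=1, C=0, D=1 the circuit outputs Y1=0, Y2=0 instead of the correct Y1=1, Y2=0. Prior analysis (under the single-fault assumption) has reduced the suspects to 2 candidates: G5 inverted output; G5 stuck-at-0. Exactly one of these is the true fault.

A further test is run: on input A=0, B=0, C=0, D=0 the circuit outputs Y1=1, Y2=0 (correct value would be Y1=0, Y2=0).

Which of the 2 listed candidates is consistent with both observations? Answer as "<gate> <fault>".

Evaluate each candidate on input A=0, B=0, C=0, D=0:
  G5 inverted output: G1=1, G2=1, G3=1, G4=0, G5=1 [inverted output], G6=1, G7=0 → Y1=1, Y2=0 — matches
  G5 stuck-at-0: G1=1, G2=1, G3=1, G4=0, G5=0 [stuck-at-0], G6=0, G7=0 → Y1=0, Y2=0 — eliminated
Only G5 inverted output reproduces the observed Y1=1, Y2=0.

G5 inverted output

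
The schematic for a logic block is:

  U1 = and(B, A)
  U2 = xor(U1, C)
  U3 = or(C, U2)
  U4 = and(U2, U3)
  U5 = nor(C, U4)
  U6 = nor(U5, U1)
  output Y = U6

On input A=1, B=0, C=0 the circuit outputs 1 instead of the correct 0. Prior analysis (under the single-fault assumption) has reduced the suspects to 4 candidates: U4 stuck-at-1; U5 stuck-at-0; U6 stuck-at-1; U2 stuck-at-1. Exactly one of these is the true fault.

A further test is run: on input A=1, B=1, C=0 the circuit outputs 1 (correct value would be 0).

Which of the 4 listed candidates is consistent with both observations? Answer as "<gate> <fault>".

U6 stuck-at-1

Evaluate each candidate on input A=1, B=1, C=0:
  U4 stuck-at-1: U1=1, U2=1, U3=1, U4=1 [stuck-at-1], U5=0, U6=0 → 0 — eliminated
  U5 stuck-at-0: U1=1, U2=1, U3=1, U4=1, U5=0 [stuck-at-0], U6=0 → 0 — eliminated
  U6 stuck-at-1: U1=1, U2=1, U3=1, U4=1, U5=0, U6=1 [stuck-at-1] → 1 — matches
  U2 stuck-at-1: U1=1, U2=1 [stuck-at-1], U3=1, U4=1, U5=0, U6=0 → 0 — eliminated
Only U6 stuck-at-1 reproduces the observed 1.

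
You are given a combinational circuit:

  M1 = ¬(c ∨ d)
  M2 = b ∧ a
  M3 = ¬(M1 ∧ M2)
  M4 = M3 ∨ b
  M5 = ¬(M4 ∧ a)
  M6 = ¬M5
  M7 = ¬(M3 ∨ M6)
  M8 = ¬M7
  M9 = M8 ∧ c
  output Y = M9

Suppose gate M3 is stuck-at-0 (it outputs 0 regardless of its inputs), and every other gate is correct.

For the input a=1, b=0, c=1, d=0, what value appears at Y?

Propagate with M3 forced: M1=0, M2=0, M3=0 [stuck-at-0], M4=0, M5=1, M6=0, M7=1, M8=0, M9=0.
So Y = 0. (Without the fault it would be 1.)

0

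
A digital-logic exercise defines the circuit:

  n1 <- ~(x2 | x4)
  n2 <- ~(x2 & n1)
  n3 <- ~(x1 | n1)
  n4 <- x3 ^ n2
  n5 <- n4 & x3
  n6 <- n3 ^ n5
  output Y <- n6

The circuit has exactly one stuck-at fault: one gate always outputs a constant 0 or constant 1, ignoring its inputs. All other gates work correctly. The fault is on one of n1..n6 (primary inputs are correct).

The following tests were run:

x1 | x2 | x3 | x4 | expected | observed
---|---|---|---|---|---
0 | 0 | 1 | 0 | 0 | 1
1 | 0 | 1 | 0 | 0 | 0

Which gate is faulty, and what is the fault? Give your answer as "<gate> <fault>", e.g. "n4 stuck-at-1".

n1 stuck-at-0

Fault-free values for test 1 (x1=0, x2=0, x3=1, x4=0): n1=1, n2=1, n3=0, n4=0, n5=0, n6=0, giving Y=0. Observed 1.
Test 1: faults giving observed 1 are {n1 stuck-at-0, n2 stuck-at-0, n3 stuck-at-1, n4 stuck-at-1, n5 stuck-at-1, n6 stuck-at-1}.
Test 2 (x1=1, x2=0, x3=1, x4=0): fault-free n1=1, n2=1, n3=0, n4=0, n5=0, n6=0 → 0; observed 0. Eliminates n2 stuck-at-0, n3 stuck-at-1, n4 stuck-at-1, n5 stuck-at-1, n6 stuck-at-1.
Only n1 stuck-at-0 is consistent with every test.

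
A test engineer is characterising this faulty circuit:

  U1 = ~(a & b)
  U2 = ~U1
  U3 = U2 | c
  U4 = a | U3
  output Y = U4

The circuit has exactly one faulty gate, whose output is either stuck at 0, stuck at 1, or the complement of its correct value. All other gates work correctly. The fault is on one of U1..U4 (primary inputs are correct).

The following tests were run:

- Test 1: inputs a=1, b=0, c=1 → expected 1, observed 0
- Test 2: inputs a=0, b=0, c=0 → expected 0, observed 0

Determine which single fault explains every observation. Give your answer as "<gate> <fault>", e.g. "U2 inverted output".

Fault-free values for test 1 (a=1, b=0, c=1): U1=1, U2=0, U3=1, U4=1, giving Y=1. Observed 0.
Test 1: faults giving observed 0 are {U4 stuck-at-0, U4 inverted output}.
Test 2 (a=0, b=0, c=0): fault-free U1=1, U2=0, U3=0, U4=0 → 0; observed 0. Eliminates U4 inverted output.
Only U4 stuck-at-0 is consistent with every test.

U4 stuck-at-0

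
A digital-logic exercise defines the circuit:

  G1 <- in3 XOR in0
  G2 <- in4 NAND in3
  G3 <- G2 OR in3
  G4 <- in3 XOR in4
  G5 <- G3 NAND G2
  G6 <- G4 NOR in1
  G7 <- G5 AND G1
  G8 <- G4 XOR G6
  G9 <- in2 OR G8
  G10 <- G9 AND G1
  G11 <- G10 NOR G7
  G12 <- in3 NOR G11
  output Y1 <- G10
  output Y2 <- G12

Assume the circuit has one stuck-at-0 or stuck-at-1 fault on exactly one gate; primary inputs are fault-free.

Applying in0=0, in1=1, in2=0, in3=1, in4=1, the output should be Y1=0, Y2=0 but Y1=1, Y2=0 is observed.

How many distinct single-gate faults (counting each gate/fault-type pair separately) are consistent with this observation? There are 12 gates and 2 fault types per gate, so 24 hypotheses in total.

Fault-free: G1=1, G2=0, G3=1, G4=0, G5=1, G6=0, G7=1, G8=0, G9=0, G10=0, G11=0, G12=0 → Y1=0, Y2=0. Observed Y1=1, Y2=0.
  G1: none of the 2 fault types match ✗
  G2: none of the 2 fault types match ✗
  G3: none of the 2 fault types match ✗
  G4: stuck-at-1 ✓; others ✗
  G5: none of the 2 fault types match ✗
  G6: stuck-at-1 ✓; others ✗
  G7: none of the 2 fault types match ✗
  G8: stuck-at-1 ✓; others ✗
  G9: stuck-at-1 ✓; others ✗
  G10: stuck-at-1 ✓; others ✗
  G11: none of the 2 fault types match ✗
  G12: none of the 2 fault types match ✗
Consistent faults: {G4 stuck-at-1, G6 stuck-at-1, G8 stuck-at-1, G9 stuck-at-1, G10 stuck-at-1} — 5 in all.

5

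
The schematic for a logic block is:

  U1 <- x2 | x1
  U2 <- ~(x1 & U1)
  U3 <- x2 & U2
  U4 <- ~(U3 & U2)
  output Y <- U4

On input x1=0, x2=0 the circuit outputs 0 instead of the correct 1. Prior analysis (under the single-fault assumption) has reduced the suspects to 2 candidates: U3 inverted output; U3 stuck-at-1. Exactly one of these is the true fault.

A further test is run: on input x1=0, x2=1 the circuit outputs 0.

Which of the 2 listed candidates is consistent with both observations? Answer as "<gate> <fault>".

Evaluate each candidate on input x1=0, x2=1:
  U3 inverted output: U1=1, U2=1, U3=0 [inverted output], U4=1 → 1 — eliminated
  U3 stuck-at-1: U1=1, U2=1, U3=1 [stuck-at-1], U4=0 → 0 — matches
Only U3 stuck-at-1 reproduces the observed 0.

U3 stuck-at-1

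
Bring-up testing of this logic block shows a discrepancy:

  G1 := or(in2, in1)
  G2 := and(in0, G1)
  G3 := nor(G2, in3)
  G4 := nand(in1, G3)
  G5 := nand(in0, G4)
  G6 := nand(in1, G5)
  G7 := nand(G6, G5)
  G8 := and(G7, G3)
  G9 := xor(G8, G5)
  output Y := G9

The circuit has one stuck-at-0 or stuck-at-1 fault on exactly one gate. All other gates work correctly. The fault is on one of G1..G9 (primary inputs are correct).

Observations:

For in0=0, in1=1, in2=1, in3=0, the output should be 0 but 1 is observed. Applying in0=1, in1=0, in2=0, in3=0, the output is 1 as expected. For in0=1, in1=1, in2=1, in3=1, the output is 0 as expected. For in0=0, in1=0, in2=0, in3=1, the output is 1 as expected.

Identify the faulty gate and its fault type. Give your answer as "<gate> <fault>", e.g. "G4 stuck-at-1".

Fault-free values for test 1 (in0=0, in1=1, in2=1, in3=0): G1=1, G2=0, G3=1, G4=0, G5=1, G6=0, G7=1, G8=1, G9=0, giving Y=0. Observed 1.
Test 1: faults giving observed 1 are {G2 stuck-at-1, G3 stuck-at-0, G5 stuck-at-0, G6 stuck-at-1, G7 stuck-at-0, G8 stuck-at-0, G9 stuck-at-1}.
Test 2 (in0=1, in1=0, in2=0, in3=0): fault-free G1=0, G2=0, G3=1, G4=1, G5=0, G6=1, G7=1, G8=1, G9=1 → 1; observed 1. Eliminates G2 stuck-at-1, G3 stuck-at-0, G7 stuck-at-0, G8 stuck-at-0.
Test 3 (in0=1, in1=1, in2=1, in3=1): fault-free G1=1, G2=1, G3=0, G4=1, G5=0, G6=1, G7=1, G8=0, G9=0 → 0; observed 0. Eliminates G9 stuck-at-1.
Test 4 (in0=0, in1=0, in2=0, in3=1): fault-free G1=0, G2=0, G3=0, G4=1, G5=1, G6=1, G7=0, G8=0, G9=1 → 1; observed 1. Eliminates G5 stuck-at-0.
Only G6 stuck-at-1 is consistent with every test.

G6 stuck-at-1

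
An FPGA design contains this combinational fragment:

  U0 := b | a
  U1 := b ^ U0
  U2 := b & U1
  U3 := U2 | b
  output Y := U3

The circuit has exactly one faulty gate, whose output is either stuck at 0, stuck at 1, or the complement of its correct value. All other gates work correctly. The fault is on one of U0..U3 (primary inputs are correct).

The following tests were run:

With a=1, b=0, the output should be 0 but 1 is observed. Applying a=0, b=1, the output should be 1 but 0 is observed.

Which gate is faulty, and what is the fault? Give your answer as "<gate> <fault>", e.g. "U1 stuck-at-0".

U3 inverted output

Fault-free values for test 1 (a=1, b=0): U0=1, U1=1, U2=0, U3=0, giving Y=0. Observed 1.
Test 1: faults giving observed 1 are {U2 stuck-at-1, U2 inverted output, U3 stuck-at-1, U3 inverted output}.
Test 2 (a=0, b=1): fault-free U0=1, U1=0, U2=0, U3=1 → 1; observed 0. Eliminates U2 stuck-at-1, U2 inverted output, U3 stuck-at-1.
Only U3 inverted output is consistent with every test.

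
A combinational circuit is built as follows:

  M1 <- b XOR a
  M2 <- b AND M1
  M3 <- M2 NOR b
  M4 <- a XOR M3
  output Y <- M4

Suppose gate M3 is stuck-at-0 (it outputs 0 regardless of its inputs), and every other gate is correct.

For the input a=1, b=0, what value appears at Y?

1

Propagate with M3 forced: M1=1, M2=0, M3=0 [stuck-at-0], M4=1.
So Y = 1. (Without the fault it would be 0.)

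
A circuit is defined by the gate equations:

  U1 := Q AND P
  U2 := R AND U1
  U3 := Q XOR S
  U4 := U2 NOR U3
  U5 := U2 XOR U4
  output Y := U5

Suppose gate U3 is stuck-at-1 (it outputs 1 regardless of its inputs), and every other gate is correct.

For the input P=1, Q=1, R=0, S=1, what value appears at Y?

Propagate with U3 forced: U1=1, U2=0, U3=1 [stuck-at-1], U4=0, U5=0.
So Y = 0. (Without the fault it would be 1.)

0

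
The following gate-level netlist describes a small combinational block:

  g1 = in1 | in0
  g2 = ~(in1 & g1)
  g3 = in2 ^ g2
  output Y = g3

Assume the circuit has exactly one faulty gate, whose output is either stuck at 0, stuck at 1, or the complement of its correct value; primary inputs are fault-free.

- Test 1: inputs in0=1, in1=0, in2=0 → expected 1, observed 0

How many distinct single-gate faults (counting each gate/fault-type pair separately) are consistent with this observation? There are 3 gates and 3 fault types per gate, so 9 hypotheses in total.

Fault-free: g1=1, g2=1, g3=1 → 1. Observed 0.
  g1 stuck-at-0: output 1 ✗
  g1 stuck-at-1: output 1 ✗
  g1 inverted output: output 1 ✗
  g2 stuck-at-0: output 0 ✓
  g2 stuck-at-1: output 1 ✗
  g2 inverted output: output 0 ✓
  g3 stuck-at-0: output 0 ✓
  g3 stuck-at-1: output 1 ✗
  g3 inverted output: output 0 ✓
Consistent faults: {g2 stuck-at-0, g2 inverted output, g3 stuck-at-0, g3 inverted output} — 4 in all.

4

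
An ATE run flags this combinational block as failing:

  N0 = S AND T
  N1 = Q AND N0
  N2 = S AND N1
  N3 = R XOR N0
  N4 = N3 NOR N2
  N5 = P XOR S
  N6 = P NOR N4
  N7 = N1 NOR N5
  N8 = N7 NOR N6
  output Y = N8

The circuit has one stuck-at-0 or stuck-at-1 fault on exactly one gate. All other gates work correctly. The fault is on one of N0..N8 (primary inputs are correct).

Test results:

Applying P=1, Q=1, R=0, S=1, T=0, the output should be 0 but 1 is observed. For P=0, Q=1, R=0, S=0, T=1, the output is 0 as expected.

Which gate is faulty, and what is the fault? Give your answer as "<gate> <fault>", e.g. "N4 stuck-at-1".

N0 stuck-at-1

Fault-free values for test 1 (P=1, Q=1, R=0, S=1, T=0): N0=0, N1=0, N2=0, N3=0, N4=1, N5=0, N6=0, N7=1, N8=0, giving Y=0. Observed 1.
Test 1: faults giving observed 1 are {N0 stuck-at-1, N1 stuck-at-1, N5 stuck-at-1, N7 stuck-at-0, N8 stuck-at-1}.
Test 2 (P=0, Q=1, R=0, S=0, T=1): fault-free N0=0, N1=0, N2=0, N3=0, N4=1, N5=0, N6=0, N7=1, N8=0 → 0; observed 0. Eliminates N1 stuck-at-1, N5 stuck-at-1, N7 stuck-at-0, N8 stuck-at-1.
Only N0 stuck-at-1 is consistent with every test.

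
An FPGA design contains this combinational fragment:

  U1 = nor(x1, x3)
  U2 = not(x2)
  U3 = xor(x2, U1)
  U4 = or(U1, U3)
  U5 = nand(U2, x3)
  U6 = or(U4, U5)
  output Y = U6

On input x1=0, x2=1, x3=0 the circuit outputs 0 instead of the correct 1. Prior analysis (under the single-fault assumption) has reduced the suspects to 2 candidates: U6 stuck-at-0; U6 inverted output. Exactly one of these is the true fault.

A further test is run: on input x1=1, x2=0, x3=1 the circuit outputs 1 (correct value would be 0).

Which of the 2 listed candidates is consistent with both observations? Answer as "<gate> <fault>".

Evaluate each candidate on input x1=1, x2=0, x3=1:
  U6 stuck-at-0: U1=0, U2=1, U3=0, U4=0, U5=0, U6=0 [stuck-at-0] → 0 — eliminated
  U6 inverted output: U1=0, U2=1, U3=0, U4=0, U5=0, U6=1 [inverted output] → 1 — matches
Only U6 inverted output reproduces the observed 1.

U6 inverted output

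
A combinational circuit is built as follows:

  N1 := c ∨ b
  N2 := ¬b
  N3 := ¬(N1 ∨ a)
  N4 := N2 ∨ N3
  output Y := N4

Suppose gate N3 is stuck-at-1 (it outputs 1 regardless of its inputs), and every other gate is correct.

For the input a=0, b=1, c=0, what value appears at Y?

Propagate with N3 forced: N1=1, N2=0, N3=1 [stuck-at-1], N4=1.
So Y = 1. (Without the fault it would be 0.)

1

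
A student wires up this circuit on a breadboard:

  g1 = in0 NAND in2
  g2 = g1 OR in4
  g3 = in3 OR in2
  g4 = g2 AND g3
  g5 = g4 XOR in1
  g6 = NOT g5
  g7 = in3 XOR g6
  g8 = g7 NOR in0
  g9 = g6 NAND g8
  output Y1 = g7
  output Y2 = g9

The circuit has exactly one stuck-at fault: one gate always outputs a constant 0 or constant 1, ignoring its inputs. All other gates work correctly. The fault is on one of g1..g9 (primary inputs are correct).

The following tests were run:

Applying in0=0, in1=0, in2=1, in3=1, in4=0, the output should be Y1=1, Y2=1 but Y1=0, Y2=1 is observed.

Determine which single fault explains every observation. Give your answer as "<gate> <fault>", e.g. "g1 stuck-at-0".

Fault-free values for test 1 (in0=0, in1=0, in2=1, in3=1, in4=0): g1=1, g2=1, g3=1, g4=1, g5=1, g6=0, g7=1, g8=0, g9=1, giving Y1=1, Y2=1. Observed Y1=0, Y2=1.
Test 1: faults giving observed Y1=0, Y2=1 are {g7 stuck-at-0}.
Only g7 stuck-at-0 is consistent with every test.

g7 stuck-at-0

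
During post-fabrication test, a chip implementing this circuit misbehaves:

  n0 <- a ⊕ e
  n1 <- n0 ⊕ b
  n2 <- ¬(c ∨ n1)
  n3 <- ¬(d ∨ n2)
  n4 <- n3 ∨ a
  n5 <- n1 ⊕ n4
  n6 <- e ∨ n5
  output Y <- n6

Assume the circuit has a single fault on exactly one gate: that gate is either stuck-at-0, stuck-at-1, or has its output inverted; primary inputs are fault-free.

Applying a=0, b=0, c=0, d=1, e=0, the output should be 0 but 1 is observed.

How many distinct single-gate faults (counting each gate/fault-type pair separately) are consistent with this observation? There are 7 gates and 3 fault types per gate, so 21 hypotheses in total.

12

Fault-free: n0=0, n1=0, n2=1, n3=0, n4=0, n5=0, n6=0 → 0. Observed 1.
  n0: stuck-at-1, inverted output ✓; others ✗
  n1: stuck-at-1, inverted output ✓; others ✗
  n2: none of the 3 fault types match ✗
  n3: stuck-at-1, inverted output ✓; others ✗
  n4: stuck-at-1, inverted output ✓; others ✗
  n5: stuck-at-1, inverted output ✓; others ✗
  n6: stuck-at-1, inverted output ✓; others ✗
Consistent faults: {n0 stuck-at-1, n0 inverted output, n1 stuck-at-1, n1 inverted output, n3 stuck-at-1, n3 inverted output, n4 stuck-at-1, n4 inverted output, n5 stuck-at-1, n5 inverted output, n6 stuck-at-1, n6 inverted output} — 12 in all.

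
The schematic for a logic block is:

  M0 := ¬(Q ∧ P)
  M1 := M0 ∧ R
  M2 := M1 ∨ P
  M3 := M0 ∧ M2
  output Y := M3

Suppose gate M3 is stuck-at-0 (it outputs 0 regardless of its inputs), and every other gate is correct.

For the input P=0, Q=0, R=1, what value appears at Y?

Propagate with M3 forced: M0=1, M1=1, M2=1, M3=0 [stuck-at-0].
So Y = 0. (Without the fault it would be 1.)

0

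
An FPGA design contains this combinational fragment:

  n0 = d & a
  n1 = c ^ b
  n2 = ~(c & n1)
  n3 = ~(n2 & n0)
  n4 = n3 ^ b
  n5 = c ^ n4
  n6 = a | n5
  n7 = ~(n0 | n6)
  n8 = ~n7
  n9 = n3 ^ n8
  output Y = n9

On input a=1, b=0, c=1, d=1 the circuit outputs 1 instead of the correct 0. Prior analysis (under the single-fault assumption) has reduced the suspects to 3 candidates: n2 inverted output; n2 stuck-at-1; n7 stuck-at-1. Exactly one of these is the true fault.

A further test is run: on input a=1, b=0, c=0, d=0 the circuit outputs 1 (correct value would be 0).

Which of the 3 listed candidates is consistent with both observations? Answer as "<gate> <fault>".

n7 stuck-at-1

Evaluate each candidate on input a=1, b=0, c=0, d=0:
  n2 inverted output: n0=0, n1=0, n2=0 [inverted output], n3=1, n4=1, n5=1, n6=1, n7=0, n8=1, n9=0 → 0 — eliminated
  n2 stuck-at-1: n0=0, n1=0, n2=1 [stuck-at-1], n3=1, n4=1, n5=1, n6=1, n7=0, n8=1, n9=0 → 0 — eliminated
  n7 stuck-at-1: n0=0, n1=0, n2=1, n3=1, n4=1, n5=1, n6=1, n7=1 [stuck-at-1], n8=0, n9=1 → 1 — matches
Only n7 stuck-at-1 reproduces the observed 1.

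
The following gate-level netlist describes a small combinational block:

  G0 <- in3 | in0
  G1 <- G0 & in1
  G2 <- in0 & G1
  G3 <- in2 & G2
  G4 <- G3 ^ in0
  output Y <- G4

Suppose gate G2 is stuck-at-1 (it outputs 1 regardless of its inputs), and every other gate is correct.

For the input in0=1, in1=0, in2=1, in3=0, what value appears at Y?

0

Propagate with G2 forced: G0=1, G1=0, G2=1 [stuck-at-1], G3=1, G4=0.
So Y = 0. (Without the fault it would be 1.)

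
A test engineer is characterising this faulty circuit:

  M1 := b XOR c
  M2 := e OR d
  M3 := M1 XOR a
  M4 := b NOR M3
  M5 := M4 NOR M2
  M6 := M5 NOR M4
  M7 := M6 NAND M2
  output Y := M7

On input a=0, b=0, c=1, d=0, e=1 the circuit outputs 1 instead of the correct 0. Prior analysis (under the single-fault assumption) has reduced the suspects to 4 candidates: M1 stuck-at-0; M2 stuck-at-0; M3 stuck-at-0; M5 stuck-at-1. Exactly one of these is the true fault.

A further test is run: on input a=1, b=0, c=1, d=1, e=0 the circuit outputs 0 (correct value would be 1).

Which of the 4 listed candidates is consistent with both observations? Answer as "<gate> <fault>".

M1 stuck-at-0

Evaluate each candidate on input a=1, b=0, c=1, d=1, e=0:
  M1 stuck-at-0: M1=0 [stuck-at-0], M2=1, M3=1, M4=0, M5=0, M6=1, M7=0 → 0 — matches
  M2 stuck-at-0: M1=1, M2=0 [stuck-at-0], M3=0, M4=1, M5=0, M6=0, M7=1 → 1 — eliminated
  M3 stuck-at-0: M1=1, M2=1, M3=0 [stuck-at-0], M4=1, M5=0, M6=0, M7=1 → 1 — eliminated
  M5 stuck-at-1: M1=1, M2=1, M3=0, M4=1, M5=1 [stuck-at-1], M6=0, M7=1 → 1 — eliminated
Only M1 stuck-at-0 reproduces the observed 0.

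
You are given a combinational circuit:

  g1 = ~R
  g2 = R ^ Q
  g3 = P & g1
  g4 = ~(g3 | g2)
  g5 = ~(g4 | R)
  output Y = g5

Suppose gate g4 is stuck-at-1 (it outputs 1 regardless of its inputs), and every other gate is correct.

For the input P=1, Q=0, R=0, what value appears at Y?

Propagate with g4 forced: g1=1, g2=0, g3=1, g4=1 [stuck-at-1], g5=0.
So Y = 0. (Without the fault it would be 1.)

0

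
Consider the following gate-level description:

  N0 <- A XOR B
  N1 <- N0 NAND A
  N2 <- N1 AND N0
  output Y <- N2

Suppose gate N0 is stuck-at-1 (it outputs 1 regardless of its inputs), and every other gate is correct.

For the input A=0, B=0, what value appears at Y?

1

Propagate with N0 forced: N0=1 [stuck-at-1], N1=1, N2=1.
So Y = 1. (Without the fault it would be 0.)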